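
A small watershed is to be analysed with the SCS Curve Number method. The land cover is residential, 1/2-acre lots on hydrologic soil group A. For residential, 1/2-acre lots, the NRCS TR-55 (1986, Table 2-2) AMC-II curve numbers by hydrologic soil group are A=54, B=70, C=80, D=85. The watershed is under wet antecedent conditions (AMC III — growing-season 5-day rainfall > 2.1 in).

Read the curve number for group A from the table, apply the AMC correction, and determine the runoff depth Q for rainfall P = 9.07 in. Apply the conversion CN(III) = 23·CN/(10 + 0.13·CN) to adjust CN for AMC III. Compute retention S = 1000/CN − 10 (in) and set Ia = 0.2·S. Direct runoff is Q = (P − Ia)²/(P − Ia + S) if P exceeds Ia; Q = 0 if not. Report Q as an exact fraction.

Q = 505755121/87720300 in ≈ 5.766 in

NRCS table: residential, 1/2-acre lots, soil group A → CN(II) = 54
CN(III) from CN(II)=54: (23·54)/(10 + 0.13·54) = 2700/37 ≈ 72.973
S = 1000/(2700/37) − 10 = 100/27 in ≈ 3.704 in
Initial abstraction Ia = S/5 = (100/27)/5 = 20/27 ≈ 0.741 in
Excess rainfall: 9.070 − 0.741 = 8.329 in; P > Ia so Q > 0
Q = (22489/2700)²/((22489/2700) + 100/27) = (505755121/7290000)/(32489/2700) = 505755121/87720300 in ≈ 5.766 in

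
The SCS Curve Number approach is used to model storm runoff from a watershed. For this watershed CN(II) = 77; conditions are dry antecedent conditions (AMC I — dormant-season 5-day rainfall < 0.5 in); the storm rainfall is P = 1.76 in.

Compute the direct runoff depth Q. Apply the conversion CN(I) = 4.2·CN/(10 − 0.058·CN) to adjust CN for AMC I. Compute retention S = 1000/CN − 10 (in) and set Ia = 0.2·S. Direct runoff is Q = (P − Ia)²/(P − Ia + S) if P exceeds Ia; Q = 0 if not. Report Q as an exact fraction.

Q = 46566976/3043476975 in ≈ 0.015 in

Adjust CN=77 to AMC I: 4.2·77/(10 − 0.058·77) → (1617/5) ÷ (2767/500) = 161700/2767 ≈ 58.439
Max retention: S = 1000/(161700/2767) − 10 = 11500/1617 in (≈ 7.112 in)
Ia = 0.2S: 0.2·7.112 = 1.422 in (exactly 2300/1617)
Since P=1.760 > Ia=1.422: effective rainfall P−Ia = 13648/40425 in
Q = (13648/40425)²/((13648/40425) + 11500/1617) = (186267904/1634180625)/(301148/40425) = 46566976/3043476975 in ≈ 0.015 in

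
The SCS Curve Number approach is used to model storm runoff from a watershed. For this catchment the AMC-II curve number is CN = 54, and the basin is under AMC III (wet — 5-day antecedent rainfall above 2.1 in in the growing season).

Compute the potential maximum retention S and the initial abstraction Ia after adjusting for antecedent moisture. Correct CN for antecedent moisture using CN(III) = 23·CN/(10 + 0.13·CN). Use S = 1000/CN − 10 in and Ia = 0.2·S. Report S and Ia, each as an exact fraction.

S = 100/27 in ≈ 3.704 in; Ia = 20/27 in ≈ 0.741 in

CN(III) from CN(II)=54: (23·54)/(10 + 0.13·54) = 2700/37 ≈ 72.973
Max retention: S = 1000/(2700/37) − 10 = 100/27 in (≈ 3.704 in)
Ia = 0.2S: 0.2·3.704 = 0.741 in (exactly 20/27)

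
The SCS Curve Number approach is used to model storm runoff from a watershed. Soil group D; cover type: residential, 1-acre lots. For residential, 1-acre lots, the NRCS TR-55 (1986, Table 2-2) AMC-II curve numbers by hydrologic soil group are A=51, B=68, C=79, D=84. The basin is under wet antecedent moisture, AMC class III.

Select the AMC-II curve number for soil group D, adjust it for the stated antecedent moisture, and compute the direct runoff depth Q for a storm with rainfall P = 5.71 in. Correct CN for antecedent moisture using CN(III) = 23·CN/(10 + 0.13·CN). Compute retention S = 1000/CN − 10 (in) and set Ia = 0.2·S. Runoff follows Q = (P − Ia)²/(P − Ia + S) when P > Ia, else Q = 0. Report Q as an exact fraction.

NRCS table: residential, 1-acre lots, soil group D → CN(II) = 84
Adjust CN=84 to AMC III: 23·84/(10 + 0.13·84) → 1932 ÷ (523/25) = 48300/523 ≈ 92.352
S = 1000/(48300/523) − 10 = 400/483 in ≈ 0.828 in
Ia = 0.2·(400/483) = 80/483 in ≈ 0.166 in
Since P=5.710 > Ia=0.166: effective rainfall P−Ia = 267793/48300 in
Q = (267793/48300)²/((267793/48300) + 400/483) = (71713090849/2332890000)/(307793/48300) = 71713090849/14866401900 in ≈ 4.824 in

Q = 71713090849/14866401900 in ≈ 4.824 in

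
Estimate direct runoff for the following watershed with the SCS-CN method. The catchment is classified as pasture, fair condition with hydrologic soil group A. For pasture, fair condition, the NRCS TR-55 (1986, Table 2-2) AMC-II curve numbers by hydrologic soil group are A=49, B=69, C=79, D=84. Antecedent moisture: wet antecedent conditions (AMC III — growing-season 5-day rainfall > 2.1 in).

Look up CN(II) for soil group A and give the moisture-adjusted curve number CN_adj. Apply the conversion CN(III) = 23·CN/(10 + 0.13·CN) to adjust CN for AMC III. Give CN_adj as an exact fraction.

NRCS table: pasture, fair condition, soil group A → CN(II) = 49
CN(III) from CN(II)=49: (23·49)/(10 + 0.13·49) = 112700/1637 ≈ 68.845

CN_adj = 112700/1637 ≈ 68.845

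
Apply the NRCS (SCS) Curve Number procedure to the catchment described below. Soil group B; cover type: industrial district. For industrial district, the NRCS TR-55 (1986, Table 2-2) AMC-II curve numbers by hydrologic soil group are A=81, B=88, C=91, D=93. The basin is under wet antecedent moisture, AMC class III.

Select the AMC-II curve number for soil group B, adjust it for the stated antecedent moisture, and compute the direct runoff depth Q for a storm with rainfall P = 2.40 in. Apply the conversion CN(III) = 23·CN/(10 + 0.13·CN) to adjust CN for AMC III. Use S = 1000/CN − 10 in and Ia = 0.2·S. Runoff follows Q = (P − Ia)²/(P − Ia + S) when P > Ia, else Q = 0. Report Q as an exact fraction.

Q = 231361/127765 in ≈ 1.811 in

NRCS table: industrial district, soil group B → CN(II) = 88
CN(III) from CN(II)=88: (23·88)/(10 + 0.13·88) = 6325/67 ≈ 94.403
Max retention: S = 1000/(6325/67) − 10 = 150/253 in (≈ 0.593 in)
Ia = 0.2S: 0.2·0.593 = 0.119 in (exactly 30/253)
Excess rainfall: 2.400 − 0.119 = 2.281 in; P > Ia so Q > 0
Runoff Q = (P−Ia)²/(P−Ia+S) = (2.281)²/(2.281+0.593) = 231361/127765 ≈ 1.811 in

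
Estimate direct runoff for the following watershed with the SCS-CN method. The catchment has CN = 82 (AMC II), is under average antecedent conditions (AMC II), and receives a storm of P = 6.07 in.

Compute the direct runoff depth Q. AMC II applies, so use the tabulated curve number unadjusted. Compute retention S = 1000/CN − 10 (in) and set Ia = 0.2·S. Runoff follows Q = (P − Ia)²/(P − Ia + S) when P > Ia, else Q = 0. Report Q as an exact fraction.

Average conditions: CN = 82 (no AMC adjustment).
Retention S: 1000/CN − 10 with CN=82.000 → S = 90/41 ≈ 2.195 in
Ia = 0.2·(90/41) = 18/41 in ≈ 0.439 in
Excess rainfall: 6.070 − 0.439 = 5.631 in; P > Ia so Q > 0
Q: (23087/4100)² ÷ (32087/4100) = 533009569/131556700 in (≈ 4.052 in)

Q = 533009569/131556700 in ≈ 4.052 in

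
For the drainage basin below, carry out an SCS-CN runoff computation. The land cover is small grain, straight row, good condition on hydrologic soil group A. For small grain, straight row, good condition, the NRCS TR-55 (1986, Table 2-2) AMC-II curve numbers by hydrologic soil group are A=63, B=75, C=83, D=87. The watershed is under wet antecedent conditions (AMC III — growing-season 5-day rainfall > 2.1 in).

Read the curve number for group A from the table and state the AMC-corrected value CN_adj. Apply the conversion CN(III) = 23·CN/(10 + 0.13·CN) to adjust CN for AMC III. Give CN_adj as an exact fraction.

NRCS table: small grain, straight row, good condition, soil group A → CN(II) = 63
Wet (AMC III): CN(III) = 23·63/(10 + 0.13·63) = 1449/(1819/100) = 144900/1819 ≈ 79.659

CN_adj = 144900/1819 ≈ 79.659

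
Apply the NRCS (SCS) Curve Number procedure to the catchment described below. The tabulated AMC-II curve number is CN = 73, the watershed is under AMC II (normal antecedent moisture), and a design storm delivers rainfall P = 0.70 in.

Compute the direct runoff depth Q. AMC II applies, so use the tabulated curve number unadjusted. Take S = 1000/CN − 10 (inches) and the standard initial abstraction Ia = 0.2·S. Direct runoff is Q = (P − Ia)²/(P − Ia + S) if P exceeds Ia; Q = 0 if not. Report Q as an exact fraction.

Average conditions: CN = 73 (no AMC adjustment).
Max retention: S = 1000/73 − 10 = 270/73 in (≈ 3.699 in)
Ia = 0.2S: 0.2·3.699 = 0.740 in (exactly 54/73)
P = 0.700 ≤ Ia = 0.740 in: entire storm abstracted, Q = 0.

Q = 0 in ≈ 0.000 in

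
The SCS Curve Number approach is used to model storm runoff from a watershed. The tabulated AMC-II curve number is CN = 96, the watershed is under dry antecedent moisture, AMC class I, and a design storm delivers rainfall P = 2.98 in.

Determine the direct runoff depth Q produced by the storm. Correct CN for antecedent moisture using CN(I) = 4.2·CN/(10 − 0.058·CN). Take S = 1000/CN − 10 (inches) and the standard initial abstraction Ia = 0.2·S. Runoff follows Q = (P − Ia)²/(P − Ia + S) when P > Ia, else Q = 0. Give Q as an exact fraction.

Q = 38386322/18722025 in ≈ 2.050 in

Dry (AMC I): CN(I) = 4.2·96/(10 − 0.058·96) = (2016/5)/(554/125) = 25200/277 ≈ 90.975
Retention S: 1000/CN − 10 with CN=90.975 → S = 125/126 ≈ 0.992 in
Ia = 0.2S: 0.2·0.992 = 0.198 in (exactly 25/126)
P − Ia = 2.980 − 0.198 = 4381/1575 ≈ 2.782 in (> 0, runoff occurs)
Q = (4381/1575)²/((4381/1575) + 125/126) = (19193161/2480625)/(11887/3150) = 38386322/18722025 in ≈ 2.050 in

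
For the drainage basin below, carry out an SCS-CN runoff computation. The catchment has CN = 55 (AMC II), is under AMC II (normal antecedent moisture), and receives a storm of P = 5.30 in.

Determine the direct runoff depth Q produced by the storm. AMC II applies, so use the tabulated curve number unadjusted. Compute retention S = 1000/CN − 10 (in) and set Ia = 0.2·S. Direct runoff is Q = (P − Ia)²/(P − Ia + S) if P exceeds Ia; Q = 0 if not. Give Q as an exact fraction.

AMC II — tabulated CN = 55 applies directly.
Retention S: 1000/CN − 10 with CN=55.000 → S = 90/11 ≈ 8.182 in
Ia = 0.2S: 0.2·8.182 = 1.636 in (exactly 18/11)
Since P=5.300 > Ia=1.636: effective rainfall P−Ia = 403/110 in
Runoff Q = (P−Ia)²/(P−Ia+S) = (3.664)²/(3.664+8.182) = 162409/143330 ≈ 1.133 in

Q = 162409/143330 in ≈ 1.133 in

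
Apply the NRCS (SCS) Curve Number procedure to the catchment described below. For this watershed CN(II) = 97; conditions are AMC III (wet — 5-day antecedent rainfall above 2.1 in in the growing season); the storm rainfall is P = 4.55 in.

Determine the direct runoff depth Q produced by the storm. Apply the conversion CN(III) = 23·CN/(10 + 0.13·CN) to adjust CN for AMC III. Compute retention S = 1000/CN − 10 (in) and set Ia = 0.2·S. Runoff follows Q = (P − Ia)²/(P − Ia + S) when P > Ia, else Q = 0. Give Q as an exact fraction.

Q = 40731716041/9272973020 in ≈ 4.393 in

Wet (AMC III): CN(III) = 23·97/(10 + 0.13·97) = 2231/(2261/100) = 223100/2261 ≈ 98.673
S = 1000/(223100/2261) − 10 = 300/2231 in ≈ 0.134 in
Initial abstraction Ia = S/5 = (300/2231)/5 = 60/2231 ≈ 0.027 in
Excess rainfall: 4.550 − 0.027 = 4.523 in; P > Ia so Q > 0
Q = (201821/44620)²/((201821/44620) + 300/2231) = (40731716041/1990944400)/(207821/44620) = 40731716041/9272973020 in ≈ 4.393 in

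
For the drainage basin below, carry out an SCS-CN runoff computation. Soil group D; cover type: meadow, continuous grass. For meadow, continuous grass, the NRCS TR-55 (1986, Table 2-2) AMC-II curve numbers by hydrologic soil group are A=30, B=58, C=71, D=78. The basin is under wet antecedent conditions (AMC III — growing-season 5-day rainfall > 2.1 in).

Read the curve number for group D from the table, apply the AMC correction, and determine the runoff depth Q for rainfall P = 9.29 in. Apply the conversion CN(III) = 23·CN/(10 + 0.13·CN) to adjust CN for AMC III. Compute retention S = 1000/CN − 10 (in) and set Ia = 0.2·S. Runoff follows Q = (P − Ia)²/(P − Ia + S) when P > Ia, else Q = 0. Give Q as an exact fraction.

NRCS table: meadow, continuous grass, soil group D → CN(II) = 78
Wet (AMC III): CN(III) = 23·78/(10 + 0.13·78) = 1794/(1007/50) = 89700/1007 ≈ 89.076
Max retention: S = 1000/(89700/1007) − 10 = 1100/897 in (≈ 1.226 in)
Initial abstraction Ia = S/5 = (1100/897)/5 = 220/897 ≈ 0.245 in
Since P=9.290 > Ia=0.245: effective rainfall P−Ia = 811313/89700 in
Q = (811313/89700)²/((811313/89700) + 1100/897) = (658228783969/8046090000)/(921313/89700) = 658228783969/82641776100 in ≈ 7.965 in

Q = 658228783969/82641776100 in ≈ 7.965 in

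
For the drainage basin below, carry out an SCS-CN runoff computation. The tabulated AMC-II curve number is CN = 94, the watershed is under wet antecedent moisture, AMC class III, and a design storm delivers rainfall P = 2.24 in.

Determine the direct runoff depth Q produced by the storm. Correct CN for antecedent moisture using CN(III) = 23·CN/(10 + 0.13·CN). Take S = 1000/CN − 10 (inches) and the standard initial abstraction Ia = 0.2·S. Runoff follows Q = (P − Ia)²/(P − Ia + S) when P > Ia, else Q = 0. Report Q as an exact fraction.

Adjust CN=94 to AMC III: 23·94/(10 + 0.13·94) → 2162 ÷ (1111/50) = 108100/1111 ≈ 97.300
Retention S: 1000/CN − 10 with CN=97.300 → S = 300/1081 ≈ 0.278 in
Initial abstraction Ia = S/5 = (300/1081)/5 = 60/1081 ≈ 0.056 in
Excess rainfall: 2.240 − 0.056 = 2.184 in; P > Ia so Q > 0
Q: (59036/27025)² ÷ (66536/27025) = 435656162/224766925 in (≈ 1.938 in)

Q = 435656162/224766925 in ≈ 1.938 in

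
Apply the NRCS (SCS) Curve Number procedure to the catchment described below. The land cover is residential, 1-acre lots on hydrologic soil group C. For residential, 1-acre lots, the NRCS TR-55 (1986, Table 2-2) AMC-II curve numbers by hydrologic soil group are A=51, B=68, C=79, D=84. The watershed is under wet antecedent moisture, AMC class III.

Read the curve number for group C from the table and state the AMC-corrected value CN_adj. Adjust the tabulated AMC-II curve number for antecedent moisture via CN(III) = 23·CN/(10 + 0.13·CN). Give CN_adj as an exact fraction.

CN_adj = 181700/2027 ≈ 89.640

NRCS table: residential, 1-acre lots, soil group C → CN(II) = 79
Adjust CN=79 to AMC III: 23·79/(10 + 0.13·79) → 1817 ÷ (2027/100) = 181700/2027 ≈ 89.640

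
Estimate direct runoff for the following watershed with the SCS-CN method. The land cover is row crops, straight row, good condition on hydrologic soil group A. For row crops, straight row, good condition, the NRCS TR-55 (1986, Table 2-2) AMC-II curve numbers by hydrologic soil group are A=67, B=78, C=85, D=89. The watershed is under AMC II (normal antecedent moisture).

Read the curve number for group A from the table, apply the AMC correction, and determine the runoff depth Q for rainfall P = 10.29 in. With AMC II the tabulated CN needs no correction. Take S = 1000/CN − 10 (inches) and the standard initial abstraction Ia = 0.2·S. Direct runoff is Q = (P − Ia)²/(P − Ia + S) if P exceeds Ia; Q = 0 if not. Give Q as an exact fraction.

Q = 1295549883/212932700 in ≈ 6.084 in

NRCS table: row crops, straight row, good condition, soil group A → CN(II) = 67
CN(II) = 67; AMC II needs no correction.
Retention S: 1000/CN − 10 with CN=67.000 → S = 330/67 ≈ 4.925 in
Initial abstraction Ia = S/5 = (330/67)/5 = 66/67 ≈ 0.985 in
P − Ia = 10.290 − 0.985 = 62343/6700 ≈ 9.305 in (> 0, runoff occurs)
Runoff Q = (P−Ia)²/(P−Ia+S) = (9.305)²/(9.305+4.925) = 1295549883/212932700 ≈ 6.084 in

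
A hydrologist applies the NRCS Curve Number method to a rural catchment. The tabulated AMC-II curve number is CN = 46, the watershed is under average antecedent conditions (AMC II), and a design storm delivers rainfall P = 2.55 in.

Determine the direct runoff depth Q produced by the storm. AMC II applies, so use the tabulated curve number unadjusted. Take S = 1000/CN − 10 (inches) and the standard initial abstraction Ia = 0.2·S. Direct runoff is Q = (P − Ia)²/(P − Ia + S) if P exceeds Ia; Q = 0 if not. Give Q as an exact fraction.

Q = 2883/842260 in ≈ 0.003 in

Average conditions: CN = 46 (no AMC adjustment).
Max retention: S = 1000/46 − 10 = 270/23 in (≈ 11.739 in)
Ia = 0.2S: 0.2·11.739 = 2.348 in (exactly 54/23)
Excess rainfall: 2.550 − 2.348 = 0.202 in; P > Ia so Q > 0
Runoff Q = (P−Ia)²/(P−Ia+S) = (0.202)²/(0.202+11.739) = 2883/842260 ≈ 0.003 in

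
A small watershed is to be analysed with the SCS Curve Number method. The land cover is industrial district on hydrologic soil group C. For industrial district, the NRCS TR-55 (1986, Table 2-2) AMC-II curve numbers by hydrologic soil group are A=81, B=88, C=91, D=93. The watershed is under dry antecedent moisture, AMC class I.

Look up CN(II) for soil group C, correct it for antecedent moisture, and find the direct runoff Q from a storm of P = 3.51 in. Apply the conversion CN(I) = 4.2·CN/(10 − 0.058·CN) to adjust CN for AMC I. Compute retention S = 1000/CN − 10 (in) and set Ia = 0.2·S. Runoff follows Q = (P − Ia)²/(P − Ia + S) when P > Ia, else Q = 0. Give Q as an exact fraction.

Q = 12491975523/7295497300 in ≈ 1.712 in

NRCS table: industrial district, soil group C → CN(II) = 91
Adjust CN=91 to AMC I: 4.2·91/(10 − 0.058·91) → (1911/5) ÷ (2361/500) = 63700/787 ≈ 80.940
Max retention: S = 1000/(63700/787) − 10 = 1500/637 in (≈ 2.355 in)
Ia = 0.2S: 0.2·2.355 = 0.471 in (exactly 300/637)
Excess rainfall: 3.510 − 0.471 = 3.039 in; P > Ia so Q > 0
Runoff Q = (P−Ia)²/(P−Ia+S) = (3.039)²/(3.039+2.355) = 12491975523/7295497300 ≈ 1.712 in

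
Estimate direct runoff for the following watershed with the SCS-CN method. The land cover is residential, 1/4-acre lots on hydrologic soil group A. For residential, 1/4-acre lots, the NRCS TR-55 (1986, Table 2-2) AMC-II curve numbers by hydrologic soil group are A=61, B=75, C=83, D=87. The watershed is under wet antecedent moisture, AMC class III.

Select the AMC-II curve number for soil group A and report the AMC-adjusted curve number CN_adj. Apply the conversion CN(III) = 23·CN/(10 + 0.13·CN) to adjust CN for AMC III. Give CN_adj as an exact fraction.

CN_adj = 140300/1793 ≈ 78.249

NRCS table: residential, 1/4-acre lots, soil group A → CN(II) = 61
Adjust CN=61 to AMC III: 23·61/(10 + 0.13·61) → 1403 ÷ (1793/100) = 140300/1793 ≈ 78.249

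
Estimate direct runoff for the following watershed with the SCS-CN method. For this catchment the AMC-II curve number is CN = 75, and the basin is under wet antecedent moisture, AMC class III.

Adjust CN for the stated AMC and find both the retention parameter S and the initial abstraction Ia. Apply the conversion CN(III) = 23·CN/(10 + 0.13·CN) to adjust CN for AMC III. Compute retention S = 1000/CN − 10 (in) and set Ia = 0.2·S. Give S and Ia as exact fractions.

Adjust CN=75 to AMC III: 23·75/(10 + 0.13·75) → 1725 ÷ (79/4) = 6900/79 ≈ 87.342
S = 1000/(6900/79) − 10 = 100/69 in ≈ 1.449 in
Initial abstraction Ia = S/5 = (100/69)/5 = 20/69 ≈ 0.290 in

S = 100/69 in ≈ 1.449 in; Ia = 20/69 in ≈ 0.290 in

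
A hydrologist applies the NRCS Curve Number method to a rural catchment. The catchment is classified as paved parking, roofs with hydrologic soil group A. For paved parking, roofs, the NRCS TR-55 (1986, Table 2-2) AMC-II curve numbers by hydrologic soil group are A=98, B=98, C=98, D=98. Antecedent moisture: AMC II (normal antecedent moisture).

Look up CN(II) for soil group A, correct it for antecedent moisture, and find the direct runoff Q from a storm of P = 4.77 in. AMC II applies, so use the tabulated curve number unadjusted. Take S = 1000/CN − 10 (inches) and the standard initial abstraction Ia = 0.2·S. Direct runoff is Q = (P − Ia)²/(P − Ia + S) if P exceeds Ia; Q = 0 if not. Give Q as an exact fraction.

Q = 536987929/118447700 in ≈ 4.534 in

NRCS table: paved parking, roofs, soil group A → CN(II) = 98
Average conditions: CN = 98 (no AMC adjustment).
Retention S: 1000/CN − 10 with CN=98.000 → S = 10/49 ≈ 0.204 in
Initial abstraction Ia = S/5 = (10/49)/5 = 2/49 ≈ 0.041 in
Excess rainfall: 4.770 − 0.041 = 4.729 in; P > Ia so Q > 0
Runoff Q = (P−Ia)²/(P−Ia+S) = (4.729)²/(4.729+0.204) = 536987929/118447700 ≈ 4.534 in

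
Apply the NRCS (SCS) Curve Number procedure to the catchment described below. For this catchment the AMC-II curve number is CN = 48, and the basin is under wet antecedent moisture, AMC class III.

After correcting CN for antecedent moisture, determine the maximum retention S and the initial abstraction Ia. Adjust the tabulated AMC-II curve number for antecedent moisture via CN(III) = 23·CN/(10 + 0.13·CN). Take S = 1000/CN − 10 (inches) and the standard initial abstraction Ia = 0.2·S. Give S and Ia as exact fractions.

S = 325/69 in ≈ 4.710 in; Ia = 65/69 in ≈ 0.942 in

Wet (AMC III): CN(III) = 23·48/(10 + 0.13·48) = 1104/(406/25) = 13800/203 ≈ 67.980
Retention S: 1000/CN − 10 with CN=67.980 → S = 325/69 ≈ 4.710 in
Ia = 0.2S: 0.2·4.710 = 0.942 in (exactly 65/69)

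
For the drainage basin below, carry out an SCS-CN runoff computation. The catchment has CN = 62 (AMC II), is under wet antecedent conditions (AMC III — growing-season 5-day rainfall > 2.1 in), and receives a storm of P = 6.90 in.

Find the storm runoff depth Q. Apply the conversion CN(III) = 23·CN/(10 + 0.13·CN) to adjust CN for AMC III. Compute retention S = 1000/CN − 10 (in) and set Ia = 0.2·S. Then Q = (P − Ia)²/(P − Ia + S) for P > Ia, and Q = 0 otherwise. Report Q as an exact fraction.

Wet (AMC III): CN(III) = 23·62/(10 + 0.13·62) = 1426/(903/50) = 71300/903 ≈ 78.959
Retention S: 1000/CN − 10 with CN=78.959 → S = 1900/713 ≈ 2.665 in
Ia = 0.2·(1900/713) = 380/713 in ≈ 0.533 in
Excess rainfall: 6.900 − 0.533 = 6.367 in; P > Ia so Q > 0
Runoff Q = (P−Ia)²/(P−Ia+S) = (6.367)²/(6.367+2.665) = 2060887609/459150610 ≈ 4.488 in

Q = 2060887609/459150610 in ≈ 4.488 in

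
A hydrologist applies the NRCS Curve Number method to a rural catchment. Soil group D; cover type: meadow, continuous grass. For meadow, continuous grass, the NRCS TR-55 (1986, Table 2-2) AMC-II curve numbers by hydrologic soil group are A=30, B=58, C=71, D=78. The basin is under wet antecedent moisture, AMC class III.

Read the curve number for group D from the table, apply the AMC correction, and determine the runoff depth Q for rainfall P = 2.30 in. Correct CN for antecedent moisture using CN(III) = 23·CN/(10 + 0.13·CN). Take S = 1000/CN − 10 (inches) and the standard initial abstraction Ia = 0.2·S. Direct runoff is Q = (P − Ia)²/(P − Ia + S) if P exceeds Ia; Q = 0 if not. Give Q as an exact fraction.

Q = 339701761/263996070 in ≈ 1.287 in

NRCS table: meadow, continuous grass, soil group D → CN(II) = 78
Wet (AMC III): CN(III) = 23·78/(10 + 0.13·78) = 1794/(1007/50) = 89700/1007 ≈ 89.076
Retention S: 1000/CN − 10 with CN=89.076 → S = 1100/897 ≈ 1.226 in
Ia = 0.2S: 0.2·1.226 = 0.245 in (exactly 220/897)
Since P=2.300 > Ia=0.245: effective rainfall P−Ia = 18431/8970 in
Q = (18431/8970)²/((18431/8970) + 1100/897) = (339701761/80460900)/(29431/8970) = 339701761/263996070 in ≈ 1.287 in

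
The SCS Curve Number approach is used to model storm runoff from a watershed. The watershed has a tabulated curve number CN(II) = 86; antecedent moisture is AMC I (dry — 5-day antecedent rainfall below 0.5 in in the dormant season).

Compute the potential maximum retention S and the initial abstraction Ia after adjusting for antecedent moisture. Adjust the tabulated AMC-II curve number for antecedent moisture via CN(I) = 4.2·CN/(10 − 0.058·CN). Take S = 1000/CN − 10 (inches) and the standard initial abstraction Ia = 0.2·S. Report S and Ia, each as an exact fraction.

Dry (AMC I): CN(I) = 4.2·86/(10 − 0.058·86) = (1806/5)/(1253/250) = 12900/179 ≈ 72.067
Max retention: S = 1000/(12900/179) − 10 = 500/129 in (≈ 3.876 in)
Initial abstraction Ia = S/5 = (500/129)/5 = 100/129 ≈ 0.775 in

S = 500/129 in ≈ 3.876 in; Ia = 100/129 in ≈ 0.775 in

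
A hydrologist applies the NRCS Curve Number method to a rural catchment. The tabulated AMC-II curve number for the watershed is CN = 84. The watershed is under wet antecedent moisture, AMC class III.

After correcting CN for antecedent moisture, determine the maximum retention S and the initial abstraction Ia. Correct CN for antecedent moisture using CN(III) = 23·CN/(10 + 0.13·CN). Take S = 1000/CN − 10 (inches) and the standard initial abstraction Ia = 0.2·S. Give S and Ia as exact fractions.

S = 400/483 in ≈ 0.828 in; Ia = 80/483 in ≈ 0.166 in

Wet (AMC III): CN(III) = 23·84/(10 + 0.13·84) = 1932/(523/25) = 48300/523 ≈ 92.352
Max retention: S = 1000/(48300/523) − 10 = 400/483 in (≈ 0.828 in)
Initial abstraction Ia = S/5 = (400/483)/5 = 80/483 ≈ 0.166 in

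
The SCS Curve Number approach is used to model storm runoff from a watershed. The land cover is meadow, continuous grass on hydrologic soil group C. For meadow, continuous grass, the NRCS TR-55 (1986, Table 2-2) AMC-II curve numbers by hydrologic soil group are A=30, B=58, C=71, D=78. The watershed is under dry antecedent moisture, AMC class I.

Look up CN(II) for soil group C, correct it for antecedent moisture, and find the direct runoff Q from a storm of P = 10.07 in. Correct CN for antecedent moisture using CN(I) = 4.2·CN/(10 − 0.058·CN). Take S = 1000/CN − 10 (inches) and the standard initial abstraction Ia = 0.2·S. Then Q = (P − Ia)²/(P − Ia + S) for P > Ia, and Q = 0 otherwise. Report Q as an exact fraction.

NRCS table: meadow, continuous grass, soil group C → CN(II) = 71
CN(I) from CN(II)=71: (4.2·71)/(10 − 0.058·71) = 149100/2941 ≈ 50.697
S = 1000/(149100/2941) − 10 = 14500/1491 in ≈ 9.725 in
Initial abstraction Ia = S/5 = (14500/1491)/5 = 2900/1491 ≈ 1.945 in
Excess rainfall: 10.070 − 1.945 = 8.125 in; P > Ia so Q > 0
Runoff Q = (P−Ia)²/(P−Ia+S) = (8.125)²/(8.125+9.725) = 1467579604969/396820256700 ≈ 3.698 in

Q = 1467579604969/396820256700 in ≈ 3.698 in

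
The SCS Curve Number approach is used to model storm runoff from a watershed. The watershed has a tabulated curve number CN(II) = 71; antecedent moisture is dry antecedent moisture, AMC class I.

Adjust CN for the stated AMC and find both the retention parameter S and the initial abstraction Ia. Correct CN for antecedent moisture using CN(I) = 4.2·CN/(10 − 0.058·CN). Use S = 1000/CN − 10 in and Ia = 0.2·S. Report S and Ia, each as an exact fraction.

S = 14500/1491 in ≈ 9.725 in; Ia = 2900/1491 in ≈ 1.945 in

Adjust CN=71 to AMC I: 4.2·71/(10 − 0.058·71) → (1491/5) ÷ (2941/500) = 149100/2941 ≈ 50.697
S = 1000/(149100/2941) − 10 = 14500/1491 in ≈ 9.725 in
Ia = 0.2S: 0.2·9.725 = 1.945 in (exactly 2900/1491)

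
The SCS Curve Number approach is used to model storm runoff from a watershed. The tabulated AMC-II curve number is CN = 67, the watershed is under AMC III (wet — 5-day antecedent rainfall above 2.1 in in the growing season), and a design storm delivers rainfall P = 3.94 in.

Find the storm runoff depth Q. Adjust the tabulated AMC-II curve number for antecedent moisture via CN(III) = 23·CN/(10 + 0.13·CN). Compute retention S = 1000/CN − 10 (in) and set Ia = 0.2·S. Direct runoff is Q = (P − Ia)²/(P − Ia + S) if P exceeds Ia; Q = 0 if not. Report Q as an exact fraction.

Q = 73211912929/33561207850 in ≈ 2.181 in

CN(III) from CN(II)=67: (23·67)/(10 + 0.13·67) = 154100/1871 ≈ 82.362
S = 1000/(154100/1871) − 10 = 3300/1541 in ≈ 2.141 in
Ia = 0.2S: 0.2·2.141 = 0.428 in (exactly 660/1541)
Since P=3.940 > Ia=0.428: effective rainfall P−Ia = 270577/77050 in
Q = (270577/77050)²/((270577/77050) + 3300/1541) = (73211912929/5936702500)/(435577/77050) = 73211912929/33561207850 in ≈ 2.181 in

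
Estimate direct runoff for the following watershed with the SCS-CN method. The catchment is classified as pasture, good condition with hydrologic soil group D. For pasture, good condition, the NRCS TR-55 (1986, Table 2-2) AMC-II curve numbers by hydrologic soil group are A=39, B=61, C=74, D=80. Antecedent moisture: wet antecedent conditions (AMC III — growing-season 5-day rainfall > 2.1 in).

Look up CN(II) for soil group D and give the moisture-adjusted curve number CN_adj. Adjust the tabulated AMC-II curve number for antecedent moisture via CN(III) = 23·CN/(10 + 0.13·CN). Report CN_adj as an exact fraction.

NRCS table: pasture, good condition, soil group D → CN(II) = 80
Wet (AMC III): CN(III) = 23·80/(10 + 0.13·80) = 1840/(102/5) = 4600/51 ≈ 90.196

CN_adj = 4600/51 ≈ 90.196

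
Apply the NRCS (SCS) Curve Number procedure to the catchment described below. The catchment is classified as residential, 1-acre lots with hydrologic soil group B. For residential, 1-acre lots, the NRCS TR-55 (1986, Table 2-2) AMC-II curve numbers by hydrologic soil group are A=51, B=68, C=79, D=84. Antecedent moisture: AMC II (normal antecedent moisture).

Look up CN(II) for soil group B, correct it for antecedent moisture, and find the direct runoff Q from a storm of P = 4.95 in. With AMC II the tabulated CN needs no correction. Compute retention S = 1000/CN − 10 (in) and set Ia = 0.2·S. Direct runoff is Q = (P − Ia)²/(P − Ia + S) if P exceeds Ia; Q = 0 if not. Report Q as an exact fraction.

NRCS table: residential, 1-acre lots, soil group B → CN(II) = 68
AMC II — tabulated CN = 68 applies directly.
S = 1000/68 − 10 = 80/17 in ≈ 4.706 in
Initial abstraction Ia = S/5 = (80/17)/5 = 16/17 ≈ 0.941 in
P − Ia = 4.950 − 0.941 = 1363/340 ≈ 4.009 in (> 0, runoff occurs)
Q = (1363/340)²/((1363/340) + 80/17) = (1857769/115600)/(2963/340) = 1857769/1007420 in ≈ 1.844 in

Q = 1857769/1007420 in ≈ 1.844 in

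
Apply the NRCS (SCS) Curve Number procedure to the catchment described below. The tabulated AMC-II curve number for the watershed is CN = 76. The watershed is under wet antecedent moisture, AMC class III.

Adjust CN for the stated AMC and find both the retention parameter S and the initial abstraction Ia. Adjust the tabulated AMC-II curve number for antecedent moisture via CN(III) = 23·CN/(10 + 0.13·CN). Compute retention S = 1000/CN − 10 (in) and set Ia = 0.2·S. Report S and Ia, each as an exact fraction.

Wet (AMC III): CN(III) = 23·76/(10 + 0.13·76) = 1748/(497/25) = 43700/497 ≈ 87.928
Retention S: 1000/CN − 10 with CN=87.928 → S = 600/437 ≈ 1.373 in
Ia = 0.2S: 0.2·1.373 = 0.275 in (exactly 120/437)

S = 600/437 in ≈ 1.373 in; Ia = 120/437 in ≈ 0.275 in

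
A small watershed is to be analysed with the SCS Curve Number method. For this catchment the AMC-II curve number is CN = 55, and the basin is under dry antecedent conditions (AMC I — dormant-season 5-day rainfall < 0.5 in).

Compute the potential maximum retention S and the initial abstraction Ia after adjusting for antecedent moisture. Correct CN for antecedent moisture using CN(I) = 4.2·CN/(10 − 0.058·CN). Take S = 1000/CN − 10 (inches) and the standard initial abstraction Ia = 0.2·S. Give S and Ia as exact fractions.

Adjust CN=55 to AMC I: 4.2·55/(10 − 0.058·55) → 231 ÷ (681/100) = 7700/227 ≈ 33.921
Retention S: 1000/CN − 10 with CN=33.921 → S = 1500/77 ≈ 19.481 in
Ia = 0.2S: 0.2·19.481 = 3.896 in (exactly 300/77)

S = 1500/77 in ≈ 19.481 in; Ia = 300/77 in ≈ 3.896 in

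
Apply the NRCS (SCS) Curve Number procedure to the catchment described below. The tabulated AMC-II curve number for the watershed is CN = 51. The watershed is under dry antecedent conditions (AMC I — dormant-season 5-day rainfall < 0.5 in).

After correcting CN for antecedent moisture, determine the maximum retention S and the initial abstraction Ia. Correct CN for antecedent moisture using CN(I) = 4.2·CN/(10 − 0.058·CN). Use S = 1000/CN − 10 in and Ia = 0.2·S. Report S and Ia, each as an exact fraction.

Dry (AMC I): CN(I) = 4.2·51/(10 − 0.058·51) = (1071/5)/(3521/500) = 15300/503 ≈ 30.417
Retention S: 1000/CN − 10 with CN=30.417 → S = 3500/153 ≈ 22.876 in
Initial abstraction Ia = S/5 = (3500/153)/5 = 700/153 ≈ 4.575 in

S = 3500/153 in ≈ 22.876 in; Ia = 700/153 in ≈ 4.575 in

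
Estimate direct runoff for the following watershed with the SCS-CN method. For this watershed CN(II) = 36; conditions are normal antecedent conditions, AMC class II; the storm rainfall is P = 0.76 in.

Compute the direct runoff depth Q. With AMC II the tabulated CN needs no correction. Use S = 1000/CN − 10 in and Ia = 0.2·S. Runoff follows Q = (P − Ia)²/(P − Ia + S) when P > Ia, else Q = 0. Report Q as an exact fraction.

Q = 0 in ≈ 0.000 in

CN(II) = 36; AMC II needs no correction.
Retention S: 1000/CN − 10 with CN=36.000 → S = 160/9 ≈ 17.778 in
Ia = 0.2·(160/9) = 32/9 in ≈ 3.556 in
P = 0.760 ≤ Ia = 3.556 in: entire storm abstracted, Q = 0.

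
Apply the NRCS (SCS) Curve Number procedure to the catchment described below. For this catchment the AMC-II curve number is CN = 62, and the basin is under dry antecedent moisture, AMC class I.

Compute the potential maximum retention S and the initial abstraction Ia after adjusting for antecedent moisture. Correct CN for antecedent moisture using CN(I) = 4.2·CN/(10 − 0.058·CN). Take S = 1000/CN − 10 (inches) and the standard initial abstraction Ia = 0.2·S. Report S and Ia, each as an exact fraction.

CN(I) from CN(II)=62: (4.2·62)/(10 − 0.058·62) = 65100/1601 ≈ 40.662
S = 1000/(65100/1601) − 10 = 9500/651 in ≈ 14.593 in
Ia = 0.2·(9500/651) = 1900/651 in ≈ 2.919 in

S = 9500/651 in ≈ 14.593 in; Ia = 1900/651 in ≈ 2.919 in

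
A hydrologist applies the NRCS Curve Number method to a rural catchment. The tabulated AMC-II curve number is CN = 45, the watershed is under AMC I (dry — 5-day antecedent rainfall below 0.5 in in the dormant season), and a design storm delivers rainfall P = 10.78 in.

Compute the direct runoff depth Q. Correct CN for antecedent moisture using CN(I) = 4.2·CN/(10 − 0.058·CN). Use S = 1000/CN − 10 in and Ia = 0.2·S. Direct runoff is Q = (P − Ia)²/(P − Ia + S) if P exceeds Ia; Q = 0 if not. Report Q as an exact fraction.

CN(I) from CN(II)=45: (4.2·45)/(10 − 0.058·45) = 18900/739 ≈ 25.575
Retention S: 1000/CN − 10 with CN=25.575 → S = 5500/189 ≈ 29.101 in
Initial abstraction Ia = S/5 = (5500/189)/5 = 1100/189 ≈ 5.820 in
P − Ia = 10.780 − 5.820 = 46871/9450 ≈ 4.960 in (> 0, runoff occurs)
Runoff Q = (P−Ia)²/(P−Ia+S) = (4.960)²/(4.960+29.101) = 199717331/276516450 ≈ 0.722 in

Q = 199717331/276516450 in ≈ 0.722 in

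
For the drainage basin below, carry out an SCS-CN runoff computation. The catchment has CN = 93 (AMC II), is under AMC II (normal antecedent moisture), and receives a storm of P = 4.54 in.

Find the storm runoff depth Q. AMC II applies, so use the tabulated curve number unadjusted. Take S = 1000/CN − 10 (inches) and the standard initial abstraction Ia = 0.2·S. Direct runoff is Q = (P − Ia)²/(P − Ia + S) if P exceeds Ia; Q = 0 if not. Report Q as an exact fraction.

AMC II — tabulated CN = 93 applies directly.
S = 1000/93 − 10 = 70/93 in ≈ 0.753 in
Ia = 0.2S: 0.2·0.753 = 0.151 in (exactly 14/93)
Since P=4.540 > Ia=0.151: effective rainfall P−Ia = 20411/4650 in
Runoff Q = (P−Ia)²/(P−Ia+S) = (4.389)²/(4.389+0.753) = 416608921/111186150 ≈ 3.747 in

Q = 416608921/111186150 in ≈ 3.747 in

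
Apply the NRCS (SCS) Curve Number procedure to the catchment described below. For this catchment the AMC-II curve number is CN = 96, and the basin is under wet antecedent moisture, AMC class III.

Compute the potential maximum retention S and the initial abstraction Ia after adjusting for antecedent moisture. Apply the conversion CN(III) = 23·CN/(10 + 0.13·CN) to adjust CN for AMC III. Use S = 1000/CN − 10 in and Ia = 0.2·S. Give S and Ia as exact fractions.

S = 25/138 in ≈ 0.181 in; Ia = 5/138 in ≈ 0.036 in

Wet (AMC III): CN(III) = 23·96/(10 + 0.13·96) = 2208/(562/25) = 27600/281 ≈ 98.221
Retention S: 1000/CN − 10 with CN=98.221 → S = 25/138 ≈ 0.181 in
Ia = 0.2·(25/138) = 5/138 in ≈ 0.036 in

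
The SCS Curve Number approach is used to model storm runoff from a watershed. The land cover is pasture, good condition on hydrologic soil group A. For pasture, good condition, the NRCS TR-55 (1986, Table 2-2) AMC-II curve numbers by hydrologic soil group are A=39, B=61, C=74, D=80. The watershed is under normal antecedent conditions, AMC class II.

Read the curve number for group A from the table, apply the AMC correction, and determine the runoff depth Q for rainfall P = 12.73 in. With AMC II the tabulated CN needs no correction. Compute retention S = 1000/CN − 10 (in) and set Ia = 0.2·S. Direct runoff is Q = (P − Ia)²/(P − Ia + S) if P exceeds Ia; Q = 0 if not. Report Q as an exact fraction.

Q = 1402277809/383943300 in ≈ 3.652 in

NRCS table: pasture, good condition, soil group A → CN(II) = 39
CN(II) = 39; AMC II needs no correction.
Retention S: 1000/CN − 10 with CN=39.000 → S = 610/39 ≈ 15.641 in
Ia = 0.2·(610/39) = 122/39 in ≈ 3.128 in
Excess rainfall: 12.730 − 3.128 = 9.602 in; P > Ia so Q > 0
Q: (37447/3900)² ÷ (98447/3900) = 1402277809/383943300 in (≈ 3.652 in)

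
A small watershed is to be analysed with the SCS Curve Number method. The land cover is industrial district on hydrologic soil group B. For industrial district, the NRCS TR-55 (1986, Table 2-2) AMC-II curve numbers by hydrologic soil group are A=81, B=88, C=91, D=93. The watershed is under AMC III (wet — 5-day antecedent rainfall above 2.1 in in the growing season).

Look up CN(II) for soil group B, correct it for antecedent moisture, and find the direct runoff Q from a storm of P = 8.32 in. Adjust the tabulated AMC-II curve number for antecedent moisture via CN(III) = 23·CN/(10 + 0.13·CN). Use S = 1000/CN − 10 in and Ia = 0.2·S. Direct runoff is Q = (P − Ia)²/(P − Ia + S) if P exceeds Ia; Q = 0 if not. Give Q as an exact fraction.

NRCS table: industrial district, soil group B → CN(II) = 88
Wet (AMC III): CN(III) = 23·88/(10 + 0.13·88) = 2024/(536/25) = 6325/67 ≈ 94.403
S = 1000/(6325/67) − 10 = 150/253 in ≈ 0.593 in
Ia = 0.2·(150/253) = 30/253 in ≈ 0.119 in
Since P=8.320 > Ia=0.119: effective rainfall P−Ia = 51874/6325 in
Q = (51874/6325)²/((51874/6325) + 150/253) = (2690911876/40005625)/(55624/6325) = 672727969/87955450 in ≈ 7.649 in

Q = 672727969/87955450 in ≈ 7.649 in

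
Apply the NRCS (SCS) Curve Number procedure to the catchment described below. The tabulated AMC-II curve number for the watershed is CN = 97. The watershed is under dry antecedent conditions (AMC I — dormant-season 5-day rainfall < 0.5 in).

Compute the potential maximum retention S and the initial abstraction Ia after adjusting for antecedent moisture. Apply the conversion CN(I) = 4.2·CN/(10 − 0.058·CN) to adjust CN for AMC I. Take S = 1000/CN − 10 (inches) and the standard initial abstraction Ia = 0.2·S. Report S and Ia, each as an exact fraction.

CN(I) from CN(II)=97: (4.2·97)/(10 − 0.058·97) = 67900/729 ≈ 93.141
Retention S: 1000/CN − 10 with CN=93.141 → S = 500/679 ≈ 0.736 in
Ia = 0.2S: 0.2·0.736 = 0.147 in (exactly 100/679)

S = 500/679 in ≈ 0.736 in; Ia = 100/679 in ≈ 0.147 in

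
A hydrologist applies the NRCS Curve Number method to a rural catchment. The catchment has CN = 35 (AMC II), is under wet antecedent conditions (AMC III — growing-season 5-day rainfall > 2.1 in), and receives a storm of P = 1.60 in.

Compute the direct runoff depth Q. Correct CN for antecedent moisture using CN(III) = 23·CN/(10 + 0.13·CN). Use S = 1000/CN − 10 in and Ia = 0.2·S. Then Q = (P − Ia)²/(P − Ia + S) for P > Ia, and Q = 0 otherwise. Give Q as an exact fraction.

Q = 0 in ≈ 0.000 in

CN(III) from CN(II)=35: (23·35)/(10 + 0.13·35) = 16100/291 ≈ 55.326
S = 1000/(16100/291) − 10 = 1300/161 in ≈ 8.075 in
Ia = 0.2S: 0.2·8.075 = 1.615 in (exactly 260/161)
P = 1.600 ≤ Ia = 1.615 in: entire storm abstracted, Q = 0.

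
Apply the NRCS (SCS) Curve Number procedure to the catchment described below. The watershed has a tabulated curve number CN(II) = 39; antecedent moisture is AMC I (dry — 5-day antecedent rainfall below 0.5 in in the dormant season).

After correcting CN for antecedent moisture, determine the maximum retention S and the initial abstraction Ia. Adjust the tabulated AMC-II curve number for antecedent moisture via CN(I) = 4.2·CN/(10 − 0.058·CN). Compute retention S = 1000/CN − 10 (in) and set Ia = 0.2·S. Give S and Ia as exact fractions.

Adjust CN=39 to AMC I: 4.2·39/(10 − 0.058·39) → (819/5) ÷ (3869/500) = 81900/3869 ≈ 21.168
Retention S: 1000/CN − 10 with CN=21.168 → S = 30500/819 ≈ 37.241 in
Initial abstraction Ia = S/5 = (30500/819)/5 = 6100/819 ≈ 7.448 in

S = 30500/819 in ≈ 37.241 in; Ia = 6100/819 in ≈ 7.448 in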